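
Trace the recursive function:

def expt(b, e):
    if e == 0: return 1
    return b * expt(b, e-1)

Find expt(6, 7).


expt(6, 7)
= 6 * expt(6, 6)
= 6 * 6 * expt(6, 5)
= 6 * 6 * 6 * expt(6, 4)
= 6 * 6 * 6 * 6 * expt(6, 3)
= 6 * 6 * 6 * 6 * 6 * expt(6, 2)
= 6 * 6 * 6 * 6 * 6 * 6 * expt(6, 1)
= 6 * 6 * 6 * 6 * 6 * 6 * 6 * expt(6, 0)
= 6 * 6 * 6 * 6 * 6 * 6 * 6 * 1
= 279936

279936


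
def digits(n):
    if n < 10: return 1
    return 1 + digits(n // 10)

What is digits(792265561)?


digits(792265561) = 1 + digits(79226556)
digits(79226556) = 1 + digits(7922655)
digits(7922655) = 1 + digits(792265)
digits(792265) = 1 + digits(79226)
digits(79226) = 1 + digits(7922)
digits(7922) = 1 + digits(792)
digits(792) = 1 + digits(79)
digits(79) = 1 + digits(7)
digits(7) = 1  (base case: 7 < 10)
Unwinding: 1 + 1 + 1 + 1 + 1 + 1 + 1 + 1 + 1 = 9

9


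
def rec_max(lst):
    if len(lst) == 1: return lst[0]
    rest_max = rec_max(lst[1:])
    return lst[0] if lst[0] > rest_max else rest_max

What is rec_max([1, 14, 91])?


rec_max([1, 14, 91]): compare 1 with rec_max([14, 91])
rec_max([14, 91]): compare 14 with rec_max([91])
rec_max([91]) = 91  (base case)
Compare 14 with 91 -> 91
Compare 1 with 91 -> 91

91


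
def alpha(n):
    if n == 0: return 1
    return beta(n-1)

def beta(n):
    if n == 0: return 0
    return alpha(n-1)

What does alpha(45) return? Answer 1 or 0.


alpha(45) = beta(44)
beta(44) = alpha(43)
alpha(43) = beta(42)
beta(42) = alpha(41)
alpha(41) = beta(40)
beta(40) = alpha(39)
alpha(39) = beta(38)
beta(38) = alpha(37)
alpha(37) = beta(36)
beta(36) = alpha(35)
alpha(35) = beta(34)
beta(34) = alpha(33)
alpha(33) = beta(32)
beta(32) = alpha(31)
alpha(31) = beta(30)
beta(30) = alpha(29)
alpha(29) = beta(28)
beta(28) = alpha(27)
alpha(27) = beta(26)
beta(26) = alpha(25)
alpha(25) = beta(24)
beta(24) = alpha(23)
alpha(23) = beta(22)
beta(22) = alpha(21)
alpha(21) = beta(20)
beta(20) = alpha(19)
alpha(19) = beta(18)
beta(18) = alpha(17)
alpha(17) = beta(16)
beta(16) = alpha(15)
alpha(15) = beta(14)
beta(14) = alpha(13)
alpha(13) = beta(12)
beta(12) = alpha(11)
alpha(11) = beta(10)
beta(10) = alpha(9)
alpha(9) = beta(8)
beta(8) = alpha(7)
alpha(7) = beta(6)
beta(6) = alpha(5)
alpha(5) = beta(4)
beta(4) = alpha(3)
alpha(3) = beta(2)
beta(2) = alpha(1)
alpha(1) = beta(0)
beta(0) = 0  (base case)
Result: 0

0


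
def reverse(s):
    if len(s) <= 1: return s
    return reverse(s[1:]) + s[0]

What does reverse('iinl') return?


reverse('iinl') = reverse('inl') + 'i'
reverse('inl') = reverse('nl') + 'i'
reverse('nl') = reverse('l') + 'n'
reverse('l') = 'l'  (base case)
Concatenating: 'l' + 'n' + 'i' + 'i' = 'lnii'

lnii


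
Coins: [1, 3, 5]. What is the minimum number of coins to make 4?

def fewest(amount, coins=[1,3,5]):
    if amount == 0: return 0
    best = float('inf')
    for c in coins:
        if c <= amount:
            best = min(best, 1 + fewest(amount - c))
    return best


Building up with DP:
fewest(0) = 0
fewest(1) = min(1+fewest(0)=1+0=1) = 1
fewest(2) = min(1+fewest(1)=1+1=2) = 2
fewest(3) = min(1+fewest(2)=1+2=3, 1+fewest(0)=1+0=1) = 1
fewest(4) = min(1+fewest(3)=1+1=2, 1+fewest(1)=1+1=2) = 2

2


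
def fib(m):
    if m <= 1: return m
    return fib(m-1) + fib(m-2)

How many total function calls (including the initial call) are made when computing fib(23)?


Let C(n) = total calls for fib(n)
C(0) = 1, C(1) = 1
C(2) = 1 + C(1) + C(0) = 1 + 1 + 1 = 3
C(3) = 1 + C(2) + C(1) = 1 + 3 + 1 = 5
C(4) = 1 + C(3) + C(2) = 1 + 5 + 3 = 9
C(5) = 1 + C(4) + C(3) = 1 + 9 + 5 = 15
C(6) = 1 + C(5) + C(4) = 1 + 15 + 9 = 25
C(7) = 1 + C(6) + C(5) = 1 + 25 + 15 = 41
C(8) = 1 + C(7) + C(6) = 1 + 41 + 25 = 67
C(9) = 1 + C(8) + C(7) = 1 + 67 + 41 = 109
C(10) = 1 + C(9) + C(8) = 1 + 109 + 67 = 177
C(11) = 1 + C(10) + C(9) = 1 + 177 + 109 = 287
C(12) = 1 + C(11) + C(10) = 1 + 287 + 177 = 465
C(13) = 1 + C(12) + C(11) = 1 + 465 + 287 = 753
C(14) = 1 + C(13) + C(12) = 1 + 753 + 465 = 1219
C(15) = 1 + C(14) + C(13) = 1 + 1219 + 753 = 1973
C(16) = 1 + C(15) + C(14) = 1 + 1973 + 1219 = 3193
C(17) = 1 + C(16) + C(15) = 1 + 3193 + 1973 = 5167
C(18) = 1 + C(17) + C(16) = 1 + 5167 + 3193 = 8361
C(19) = 1 + C(18) + C(17) = 1 + 8361 + 5167 = 13529
C(20) = 1 + C(19) + C(18) = 1 + 13529 + 8361 = 21891
C(21) = 1 + C(20) + C(19) = 1 + 21891 + 13529 = 35421
C(22) = 1 + C(21) + C(20) = 1 + 35421 + 21891 = 57313
C(23) = 1 + C(22) + C(21) = 1 + 57313 + 35421 = 92735

92735


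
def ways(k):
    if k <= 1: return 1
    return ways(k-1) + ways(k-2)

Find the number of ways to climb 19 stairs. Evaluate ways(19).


Building up from base cases:
ways(0) = 1
ways(1) = 1
ways(2) = ways(1) + ways(0) = 1 + 1 = 2
ways(3) = ways(2) + ways(1) = 2 + 1 = 3
ways(4) = ways(3) + ways(2) = 3 + 2 = 5
ways(5) = ways(4) + ways(3) = 5 + 3 = 8
ways(6) = ways(5) + ways(4) = 8 + 5 = 13
ways(7) = ways(6) + ways(5) = 13 + 8 = 21
ways(8) = ways(7) + ways(6) = 21 + 13 = 34
ways(9) = ways(8) + ways(7) = 34 + 21 = 55
ways(10) = ways(9) + ways(8) = 55 + 34 = 89
ways(11) = ways(10) + ways(9) = 89 + 55 = 144
ways(12) = ways(11) + ways(10) = 144 + 89 = 233
ways(13) = ways(12) + ways(11) = 233 + 144 = 377
ways(14) = ways(13) + ways(12) = 377 + 233 = 610
ways(15) = ways(14) + ways(13) = 610 + 377 = 987
ways(16) = ways(15) + ways(14) = 987 + 610 = 1597
ways(17) = ways(16) + ways(15) = 1597 + 987 = 2584
ways(18) = ways(17) + ways(16) = 2584 + 1597 = 4181
ways(19) = ways(18) + ways(17) = 4181 + 2584 = 6765

6765


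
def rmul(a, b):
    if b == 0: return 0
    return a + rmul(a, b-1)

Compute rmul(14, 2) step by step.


rmul(14, 2) = 14 + rmul(14, 1)
rmul(14, 1) = 14 + rmul(14, 0)
rmul(14, 0) = 0  (base case)
Total: 14 + 14 + 0 = 28

28


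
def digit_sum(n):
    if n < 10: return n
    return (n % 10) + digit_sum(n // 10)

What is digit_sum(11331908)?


digit_sum(11331908) = 8 + digit_sum(1133190)
digit_sum(1133190) = 0 + digit_sum(113319)
digit_sum(113319) = 9 + digit_sum(11331)
digit_sum(11331) = 1 + digit_sum(1133)
digit_sum(1133) = 3 + digit_sum(113)
digit_sum(113) = 3 + digit_sum(11)
digit_sum(11) = 1 + digit_sum(1)
digit_sum(1) = 1  (base case)
Total: 8 + 0 + 9 + 1 + 3 + 3 + 1 + 1 = 26

26


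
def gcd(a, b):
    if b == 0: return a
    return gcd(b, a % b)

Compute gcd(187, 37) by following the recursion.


gcd(187, 37) = gcd(37, 2)
gcd(37, 2) = gcd(2, 1)
gcd(2, 1) = gcd(1, 0)
gcd(1, 0) = 1  (base case)

1


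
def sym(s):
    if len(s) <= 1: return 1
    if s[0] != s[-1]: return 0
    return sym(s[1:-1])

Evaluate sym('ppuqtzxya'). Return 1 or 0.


sym('ppuqtzxya'): s[0]='p' != s[-1]='a' -> return 0
Result: 0 (not a palindrome)

0


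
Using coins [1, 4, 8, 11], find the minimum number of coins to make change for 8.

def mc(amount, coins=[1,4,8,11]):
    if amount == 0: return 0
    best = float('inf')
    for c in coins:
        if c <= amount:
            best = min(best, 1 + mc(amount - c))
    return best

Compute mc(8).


Building up with DP:
mc(0) = 0
mc(1) = min(1+mc(0)=1+0=1) = 1
mc(2) = min(1+mc(1)=1+1=2) = 2
mc(3) = min(1+mc(2)=1+2=3) = 3
mc(4) = min(1+mc(3)=1+3=4, 1+mc(0)=1+0=1) = 1
mc(5) = min(1+mc(4)=1+1=2, 1+mc(1)=1+1=2) = 2
mc(6) = min(1+mc(5)=1+2=3, 1+mc(2)=1+2=3) = 3
mc(7) = min(1+mc(6)=1+3=4, 1+mc(3)=1+3=4) = 4
mc(8) = min(1+mc(7)=1+4=5, 1+mc(4)=1+1=2, 1+mc(0)=1+0=1) = 1

1


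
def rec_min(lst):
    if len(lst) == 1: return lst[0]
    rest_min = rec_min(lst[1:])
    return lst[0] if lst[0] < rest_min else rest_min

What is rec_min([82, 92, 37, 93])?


rec_min([82, 92, 37, 93]): compare 82 with rec_min([92, 37, 93])
rec_min([92, 37, 93]): compare 92 with rec_min([37, 93])
rec_min([37, 93]): compare 37 with rec_min([93])
rec_min([93]) = 93  (base case)
Compare 37 with 93 -> 37
Compare 92 with 37 -> 37
Compare 82 with 37 -> 37

37


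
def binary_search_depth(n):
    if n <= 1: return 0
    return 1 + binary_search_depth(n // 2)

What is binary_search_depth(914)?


914 / 2 = 457
457 / 2 = 228
228 / 2 = 114
114 / 2 = 57
57 / 2 = 28
28 / 2 = 14
14 / 2 = 7
7 / 2 = 3
3 / 2 = 1
Reached 1 after 9 halvings

9


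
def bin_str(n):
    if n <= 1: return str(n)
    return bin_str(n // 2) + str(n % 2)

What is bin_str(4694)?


bin_str(4694) = bin_str(2347) + '0'
bin_str(2347) = bin_str(1173) + '1'
bin_str(1173) = bin_str(586) + '1'
bin_str(586) = bin_str(293) + '0'
bin_str(293) = bin_str(146) + '1'
bin_str(146) = bin_str(73) + '0'
bin_str(73) = bin_str(36) + '1'
bin_str(36) = bin_str(18) + '0'
bin_str(18) = bin_str(9) + '0'
bin_str(9) = bin_str(4) + '1'
bin_str(4) = bin_str(2) + '0'
bin_str(2) = bin_str(1) + '0'
bin_str(1) = '1'  (base case)
Concatenating: '1' + '0' + '0' + '1' + '0' + '0' + '1' + '0' + '1' + '0' + '1' + '1' + '0' = '1001001010110'

1001001010110


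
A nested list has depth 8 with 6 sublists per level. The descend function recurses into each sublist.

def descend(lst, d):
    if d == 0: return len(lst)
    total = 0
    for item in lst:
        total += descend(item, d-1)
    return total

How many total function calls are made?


At depth 0 (root): 1 call
At depth 1: each of 1 parents calls descend on 6 children = 6 calls
At depth 2: each of 6 parents calls descend on 6 children = 36 calls
At depth 3: each of 36 parents calls descend on 6 children = 216 calls
At depth 4: each of 216 parents calls descend on 6 children = 1296 calls
At depth 5: each of 1296 parents calls descend on 6 children = 7776 calls
At depth 6: each of 7776 parents calls descend on 6 children = 46656 calls
At depth 7: each of 46656 parents calls descend on 6 children = 279936 calls
At depth 8: each of 279936 parents calls descend on 6 children = 1679616 calls
Total: 1 + 6 + 36 + 216 + 1296 + 7776 + 46656 + 279936 + 1679616 = 2015539

2015539


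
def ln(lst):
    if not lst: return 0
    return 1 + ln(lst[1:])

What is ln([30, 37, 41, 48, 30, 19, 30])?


ln([30, 37, 41, 48, 30, 19, 30]) = 1 + ln([37, 41, 48, 30, 19, 30])
ln([37, 41, 48, 30, 19, 30]) = 1 + ln([41, 48, 30, 19, 30])
ln([41, 48, 30, 19, 30]) = 1 + ln([48, 30, 19, 30])
ln([48, 30, 19, 30]) = 1 + ln([30, 19, 30])
ln([30, 19, 30]) = 1 + ln([19, 30])
ln([19, 30]) = 1 + ln([30])
ln([30]) = 1 + ln([])
ln([]) = 0  (base case)
Unwinding: 1 + 1 + 1 + 1 + 1 + 1 + 1 + 0 = 7

7


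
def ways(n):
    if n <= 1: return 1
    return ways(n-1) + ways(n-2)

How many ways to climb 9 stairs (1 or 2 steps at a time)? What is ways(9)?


Building up from base cases:
ways(0) = 1
ways(1) = 1
ways(2) = ways(1) + ways(0) = 1 + 1 = 2
ways(3) = ways(2) + ways(1) = 2 + 1 = 3
ways(4) = ways(3) + ways(2) = 3 + 2 = 5
ways(5) = ways(4) + ways(3) = 5 + 3 = 8
ways(6) = ways(5) + ways(4) = 8 + 5 = 13
ways(7) = ways(6) + ways(5) = 13 + 8 = 21
ways(8) = ways(7) + ways(6) = 21 + 13 = 34
ways(9) = ways(8) + ways(7) = 34 + 21 = 55

55


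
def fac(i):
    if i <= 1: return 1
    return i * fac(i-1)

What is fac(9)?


fac(9)
= 9 * fac(8)
= 9 * 8 * fac(7)
= 9 * 8 * 7 * fac(6)
= 9 * 8 * 7 * 6 * fac(5)
= 9 * 8 * 7 * 6 * 5 * fac(4)
= 9 * 8 * 7 * 6 * 5 * 4 * fac(3)
= 9 * 8 * 7 * 6 * 5 * 4 * 3 * fac(2)
= 9 * 8 * 7 * 6 * 5 * 4 * 3 * 2 * fac(1)
= 9 * 8 * 7 * 6 * 5 * 4 * 3 * 2 * 1
= 362880

362880


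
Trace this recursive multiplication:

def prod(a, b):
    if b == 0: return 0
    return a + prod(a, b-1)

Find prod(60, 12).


prod(60, 12) = 60 + prod(60, 11)
prod(60, 11) = 60 + prod(60, 10)
prod(60, 10) = 60 + prod(60, 9)
prod(60, 9) = 60 + prod(60, 8)
prod(60, 8) = 60 + prod(60, 7)
prod(60, 7) = 60 + prod(60, 6)
prod(60, 6) = 60 + prod(60, 5)
prod(60, 5) = 60 + prod(60, 4)
prod(60, 4) = 60 + prod(60, 3)
prod(60, 3) = 60 + prod(60, 2)
prod(60, 2) = 60 + prod(60, 1)
prod(60, 1) = 60 + prod(60, 0)
prod(60, 0) = 0  (base case)
Total: 60 + 60 + 60 + 60 + 60 + 60 + 60 + 60 + 60 + 60 + 60 + 60 + 0 = 720

720


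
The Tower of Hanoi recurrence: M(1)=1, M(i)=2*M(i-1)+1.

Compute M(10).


M(10) = 2 * M(9) + 1
M(9) = 2 * M(8) + 1
M(8) = 2 * M(7) + 1
M(7) = 2 * M(6) + 1
M(6) = 2 * M(5) + 1
M(5) = 2 * M(4) + 1
M(4) = 2 * M(3) + 1
M(3) = 2 * M(2) + 1
M(2) = 2 * M(1) + 1
M(1) = 1  (base case)
M(2) = 2 * 1 + 1 = 3
M(3) = 2 * 3 + 1 = 7
M(4) = 2 * 7 + 1 = 15
M(5) = 2 * 15 + 1 = 31
M(6) = 2 * 31 + 1 = 63
M(7) = 2 * 63 + 1 = 127
M(8) = 2 * 127 + 1 = 255
M(9) = 2 * 255 + 1 = 511
M(10) = 2 * 511 + 1 = 1023

1023


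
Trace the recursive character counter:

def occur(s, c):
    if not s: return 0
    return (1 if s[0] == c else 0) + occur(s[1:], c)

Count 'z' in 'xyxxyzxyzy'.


s[0]='x' != 'z' -> 0
s[0]='y' != 'z' -> 0
s[0]='x' != 'z' -> 0
s[0]='x' != 'z' -> 0
s[0]='y' != 'z' -> 0
s[0]='z' == 'z' -> 1
s[0]='x' != 'z' -> 0
s[0]='y' != 'z' -> 0
s[0]='z' == 'z' -> 1
s[0]='y' != 'z' -> 0
Sum: 0 + 0 + 0 + 0 + 0 + 1 + 0 + 0 + 1 + 0 = 2

2


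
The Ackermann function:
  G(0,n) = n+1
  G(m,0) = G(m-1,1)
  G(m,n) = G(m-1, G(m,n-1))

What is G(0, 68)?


G(0, 68) = 69
Result: G(0, 68) = 69

69


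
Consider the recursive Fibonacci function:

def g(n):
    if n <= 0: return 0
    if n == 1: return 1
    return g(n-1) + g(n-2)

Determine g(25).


Computing g(25) bottom-up:
g(0) = 0
g(1) = 1
g(2) = g(1) + g(0) = 1 + 0 = 1
g(3) = g(2) + g(1) = 1 + 1 = 2
g(4) = g(3) + g(2) = 2 + 1 = 3
g(5) = g(4) + g(3) = 3 + 2 = 5
g(6) = g(5) + g(4) = 5 + 3 = 8
g(7) = g(6) + g(5) = 8 + 5 = 13
g(8) = g(7) + g(6) = 13 + 8 = 21
g(9) = g(8) + g(7) = 21 + 13 = 34
g(10) = g(9) + g(8) = 34 + 21 = 55
g(11) = g(10) + g(9) = 55 + 34 = 89
g(12) = g(11) + g(10) = 89 + 55 = 144
g(13) = g(12) + g(11) = 144 + 89 = 233
g(14) = g(13) + g(12) = 233 + 144 = 377
g(15) = g(14) + g(13) = 377 + 233 = 610
g(16) = g(15) + g(14) = 610 + 377 = 987
g(17) = g(16) + g(15) = 987 + 610 = 1597
g(18) = g(17) + g(16) = 1597 + 987 = 2584
g(19) = g(18) + g(17) = 2584 + 1597 = 4181
g(20) = g(19) + g(18) = 4181 + 2584 = 6765
g(21) = g(20) + g(19) = 6765 + 4181 = 10946
g(22) = g(21) + g(20) = 10946 + 6765 = 17711
g(23) = g(22) + g(21) = 17711 + 10946 = 28657
g(24) = g(23) + g(22) = 28657 + 17711 = 46368
g(25) = g(24) + g(23) = 46368 + 28657 = 75025

75025


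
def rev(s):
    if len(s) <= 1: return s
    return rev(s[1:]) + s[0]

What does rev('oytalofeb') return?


rev('oytalofeb') = rev('ytalofeb') + 'o'
rev('ytalofeb') = rev('talofeb') + 'y'
rev('talofeb') = rev('alofeb') + 't'
rev('alofeb') = rev('lofeb') + 'a'
rev('lofeb') = rev('ofeb') + 'l'
rev('ofeb') = rev('feb') + 'o'
rev('feb') = rev('eb') + 'f'
rev('eb') = rev('b') + 'e'
rev('b') = 'b'  (base case)
Concatenating: 'b' + 'e' + 'f' + 'o' + 'l' + 'a' + 't' + 'y' + 'o' = 'befolatyo'

befolatyo


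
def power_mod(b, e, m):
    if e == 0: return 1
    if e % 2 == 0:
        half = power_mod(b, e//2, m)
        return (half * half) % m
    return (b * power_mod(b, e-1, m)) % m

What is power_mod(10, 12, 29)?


power_mod(10, 12, 29): e is even, compute power_mod(10, 6, 29)
  power_mod(10, 6, 29): e is even, compute power_mod(10, 3, 29)
    power_mod(10, 3, 29): e is odd, compute power_mod(10, 2, 29)
      power_mod(10, 2, 29): e is even, compute power_mod(10, 1, 29)
        power_mod(10, 1, 29): e is odd, compute power_mod(10, 0, 29)
          power_mod(10, 0, 29) = 1
        (10 * 1) % 29 = 10
      half=10, (10*10) % 29 = 13
    (10 * 13) % 29 = 14
  half=14, (14*14) % 29 = 22
half=22, (22*22) % 29 = 20

20


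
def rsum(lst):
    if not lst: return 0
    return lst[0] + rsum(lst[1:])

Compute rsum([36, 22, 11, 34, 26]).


rsum([36, 22, 11, 34, 26]) = 36 + rsum([22, 11, 34, 26])
rsum([22, 11, 34, 26]) = 22 + rsum([11, 34, 26])
rsum([11, 34, 26]) = 11 + rsum([34, 26])
rsum([34, 26]) = 34 + rsum([26])
rsum([26]) = 26 + rsum([])
rsum([]) = 0  (base case)
Total: 36 + 22 + 11 + 34 + 26 + 0 = 129

129


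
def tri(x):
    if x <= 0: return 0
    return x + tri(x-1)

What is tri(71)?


tri(71)
= 71 + 70 + 69 + 68 + 67 + 66 + 65 + 64 + 63 + 62 + 61 + 60 + 59 + 58 + 57 + 56 + 55 + 54 + 53 + 52 + 51 + 50 + 49 + 48 + 47 + 46 + 45 + 44 + 43 + 42 + 41 + 40 + 39 + 38 + 37 + 36 + 35 + 34 + 33 + 32 + 31 + 30 + 29 + 28 + 27 + 26 + 25 + 24 + 23 + 22 + 21 + 20 + 19 + 18 + 17 + 16 + 15 + 14 + 13 + 12 + 11 + 10 + 9 + 8 + 7 + 6 + 5 + 4 + 3 + 2 + 1 + tri(0)
= 71 + 70 + 69 + 68 + 67 + 66 + 65 + 64 + 63 + 62 + 61 + 60 + 59 + 58 + 57 + 56 + 55 + 54 + 53 + 52 + 51 + 50 + 49 + 48 + 47 + 46 + 45 + 44 + 43 + 42 + 41 + 40 + 39 + 38 + 37 + 36 + 35 + 34 + 33 + 32 + 31 + 30 + 29 + 28 + 27 + 26 + 25 + 24 + 23 + 22 + 21 + 20 + 19 + 18 + 17 + 16 + 15 + 14 + 13 + 12 + 11 + 10 + 9 + 8 + 7 + 6 + 5 + 4 + 3 + 2 + 1 + 0
= 2556

2556


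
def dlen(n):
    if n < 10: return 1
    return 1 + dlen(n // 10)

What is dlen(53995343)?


dlen(53995343) = 1 + dlen(5399534)
dlen(5399534) = 1 + dlen(539953)
dlen(539953) = 1 + dlen(53995)
dlen(53995) = 1 + dlen(5399)
dlen(5399) = 1 + dlen(539)
dlen(539) = 1 + dlen(53)
dlen(53) = 1 + dlen(5)
dlen(5) = 1  (base case: 5 < 10)
Unwinding: 1 + 1 + 1 + 1 + 1 + 1 + 1 + 1 = 8

8


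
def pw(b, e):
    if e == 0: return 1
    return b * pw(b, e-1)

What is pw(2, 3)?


pw(2, 3)
= 2 * pw(2, 2)
= 2 * 2 * pw(2, 1)
= 2 * 2 * 2 * pw(2, 0)
= 2 * 2 * 2 * 1
= 8

8


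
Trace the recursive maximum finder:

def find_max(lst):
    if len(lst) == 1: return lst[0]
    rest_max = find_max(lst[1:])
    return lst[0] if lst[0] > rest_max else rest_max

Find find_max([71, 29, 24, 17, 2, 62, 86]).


find_max([71, 29, 24, 17, 2, 62, 86]): compare 71 with find_max([29, 24, 17, 2, 62, 86])
find_max([29, 24, 17, 2, 62, 86]): compare 29 with find_max([24, 17, 2, 62, 86])
find_max([24, 17, 2, 62, 86]): compare 24 with find_max([17, 2, 62, 86])
find_max([17, 2, 62, 86]): compare 17 with find_max([2, 62, 86])
find_max([2, 62, 86]): compare 2 with find_max([62, 86])
find_max([62, 86]): compare 62 with find_max([86])
find_max([86]) = 86  (base case)
Compare 62 with 86 -> 86
Compare 2 with 86 -> 86
Compare 17 with 86 -> 86
Compare 24 with 86 -> 86
Compare 29 with 86 -> 86
Compare 71 with 86 -> 86

86


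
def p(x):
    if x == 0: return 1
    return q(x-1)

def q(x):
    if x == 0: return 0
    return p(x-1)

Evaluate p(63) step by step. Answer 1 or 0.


p(63) = q(62)
q(62) = p(61)
p(61) = q(60)
q(60) = p(59)
p(59) = q(58)
q(58) = p(57)
p(57) = q(56)
q(56) = p(55)
p(55) = q(54)
q(54) = p(53)
p(53) = q(52)
q(52) = p(51)
p(51) = q(50)
q(50) = p(49)
p(49) = q(48)
q(48) = p(47)
p(47) = q(46)
q(46) = p(45)
p(45) = q(44)
q(44) = p(43)
p(43) = q(42)
q(42) = p(41)
p(41) = q(40)
q(40) = p(39)
p(39) = q(38)
q(38) = p(37)
p(37) = q(36)
q(36) = p(35)
p(35) = q(34)
q(34) = p(33)
p(33) = q(32)
q(32) = p(31)
p(31) = q(30)
q(30) = p(29)
p(29) = q(28)
q(28) = p(27)
p(27) = q(26)
q(26) = p(25)
p(25) = q(24)
q(24) = p(23)
p(23) = q(22)
q(22) = p(21)
p(21) = q(20)
q(20) = p(19)
p(19) = q(18)
q(18) = p(17)
p(17) = q(16)
q(16) = p(15)
p(15) = q(14)
q(14) = p(13)
p(13) = q(12)
q(12) = p(11)
p(11) = q(10)
q(10) = p(9)
p(9) = q(8)
q(8) = p(7)
p(7) = q(6)
q(6) = p(5)
p(5) = q(4)
q(4) = p(3)
p(3) = q(2)
q(2) = p(1)
p(1) = q(0)
q(0) = 0  (base case)
Result: 0

0


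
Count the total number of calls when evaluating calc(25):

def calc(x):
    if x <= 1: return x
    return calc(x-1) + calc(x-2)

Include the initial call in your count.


Let C(n) = total calls for calc(n)
C(0) = 1, C(1) = 1
C(2) = 1 + C(1) + C(0) = 1 + 1 + 1 = 3
C(3) = 1 + C(2) + C(1) = 1 + 3 + 1 = 5
C(4) = 1 + C(3) + C(2) = 1 + 5 + 3 = 9
C(5) = 1 + C(4) + C(3) = 1 + 9 + 5 = 15
C(6) = 1 + C(5) + C(4) = 1 + 15 + 9 = 25
C(7) = 1 + C(6) + C(5) = 1 + 25 + 15 = 41
C(8) = 1 + C(7) + C(6) = 1 + 41 + 25 = 67
C(9) = 1 + C(8) + C(7) = 1 + 67 + 41 = 109
C(10) = 1 + C(9) + C(8) = 1 + 109 + 67 = 177
C(11) = 1 + C(10) + C(9) = 1 + 177 + 109 = 287
C(12) = 1 + C(11) + C(10) = 1 + 287 + 177 = 465
C(13) = 1 + C(12) + C(11) = 1 + 465 + 287 = 753
C(14) = 1 + C(13) + C(12) = 1 + 753 + 465 = 1219
C(15) = 1 + C(14) + C(13) = 1 + 1219 + 753 = 1973
C(16) = 1 + C(15) + C(14) = 1 + 1973 + 1219 = 3193
C(17) = 1 + C(16) + C(15) = 1 + 3193 + 1973 = 5167
C(18) = 1 + C(17) + C(16) = 1 + 5167 + 3193 = 8361
C(19) = 1 + C(18) + C(17) = 1 + 8361 + 5167 = 13529
C(20) = 1 + C(19) + C(18) = 1 + 13529 + 8361 = 21891
C(21) = 1 + C(20) + C(19) = 1 + 21891 + 13529 = 35421
C(22) = 1 + C(21) + C(20) = 1 + 35421 + 21891 = 57313
C(23) = 1 + C(22) + C(21) = 1 + 57313 + 35421 = 92735
C(24) = 1 + C(23) + C(22) = 1 + 92735 + 57313 = 150049
C(25) = 1 + C(24) + C(23) = 1 + 150049 + 92735 = 242785

242785


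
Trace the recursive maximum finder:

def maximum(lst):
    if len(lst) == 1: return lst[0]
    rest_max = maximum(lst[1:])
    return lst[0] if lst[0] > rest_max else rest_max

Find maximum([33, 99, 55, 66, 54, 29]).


maximum([33, 99, 55, 66, 54, 29]): compare 33 with maximum([99, 55, 66, 54, 29])
maximum([99, 55, 66, 54, 29]): compare 99 with maximum([55, 66, 54, 29])
maximum([55, 66, 54, 29]): compare 55 with maximum([66, 54, 29])
maximum([66, 54, 29]): compare 66 with maximum([54, 29])
maximum([54, 29]): compare 54 with maximum([29])
maximum([29]) = 29  (base case)
Compare 54 with 29 -> 54
Compare 66 with 54 -> 66
Compare 55 with 66 -> 66
Compare 99 with 66 -> 99
Compare 33 with 99 -> 99

99


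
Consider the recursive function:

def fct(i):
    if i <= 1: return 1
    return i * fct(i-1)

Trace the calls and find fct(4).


fct(4)
= 4 * fct(3)
= 4 * 3 * fct(2)
= 4 * 3 * 2 * fct(1)
= 4 * 3 * 2 * 1
= 24

24


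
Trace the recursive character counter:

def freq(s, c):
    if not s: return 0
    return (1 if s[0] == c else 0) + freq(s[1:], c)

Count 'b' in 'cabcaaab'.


s[0]='c' != 'b' -> 0
s[0]='a' != 'b' -> 0
s[0]='b' == 'b' -> 1
s[0]='c' != 'b' -> 0
s[0]='a' != 'b' -> 0
s[0]='a' != 'b' -> 0
s[0]='a' != 'b' -> 0
s[0]='b' == 'b' -> 1
Sum: 0 + 0 + 1 + 0 + 0 + 0 + 0 + 1 = 2

2


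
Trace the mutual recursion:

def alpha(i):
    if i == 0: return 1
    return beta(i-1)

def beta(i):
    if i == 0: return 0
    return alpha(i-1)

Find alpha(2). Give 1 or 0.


alpha(2) = beta(1)
beta(1) = alpha(0)
alpha(0) = 1  (base case)
Result: 1

1


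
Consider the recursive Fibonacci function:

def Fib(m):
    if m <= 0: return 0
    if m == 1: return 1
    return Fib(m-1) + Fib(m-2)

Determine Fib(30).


Computing Fib(30) bottom-up:
Fib(0) = 0
Fib(1) = 1
Fib(2) = Fib(1) + Fib(0) = 1 + 0 = 1
Fib(3) = Fib(2) + Fib(1) = 1 + 1 = 2
Fib(4) = Fib(3) + Fib(2) = 2 + 1 = 3
Fib(5) = Fib(4) + Fib(3) = 3 + 2 = 5
Fib(6) = Fib(5) + Fib(4) = 5 + 3 = 8
Fib(7) = Fib(6) + Fib(5) = 8 + 5 = 13
Fib(8) = Fib(7) + Fib(6) = 13 + 8 = 21
Fib(9) = Fib(8) + Fib(7) = 21 + 13 = 34
Fib(10) = Fib(9) + Fib(8) = 34 + 21 = 55
Fib(11) = Fib(10) + Fib(9) = 55 + 34 = 89
Fib(12) = Fib(11) + Fib(10) = 89 + 55 = 144
Fib(13) = Fib(12) + Fib(11) = 144 + 89 = 233
Fib(14) = Fib(13) + Fib(12) = 233 + 144 = 377
Fib(15) = Fib(14) + Fib(13) = 377 + 233 = 610
Fib(16) = Fib(15) + Fib(14) = 610 + 377 = 987
Fib(17) = Fib(16) + Fib(15) = 987 + 610 = 1597
Fib(18) = Fib(17) + Fib(16) = 1597 + 987 = 2584
Fib(19) = Fib(18) + Fib(17) = 2584 + 1597 = 4181
Fib(20) = Fib(19) + Fib(18) = 4181 + 2584 = 6765
Fib(21) = Fib(20) + Fib(19) = 6765 + 4181 = 10946
Fib(22) = Fib(21) + Fib(20) = 10946 + 6765 = 17711
Fib(23) = Fib(22) + Fib(21) = 17711 + 10946 = 28657
Fib(24) = Fib(23) + Fib(22) = 28657 + 17711 = 46368
Fib(25) = Fib(24) + Fib(23) = 46368 + 28657 = 75025
Fib(26) = Fib(25) + Fib(24) = 75025 + 46368 = 121393
Fib(27) = Fib(26) + Fib(25) = 121393 + 75025 = 196418
Fib(28) = Fib(27) + Fib(26) = 196418 + 121393 = 317811
Fib(29) = Fib(28) + Fib(27) = 317811 + 196418 = 514229
Fib(30) = Fib(29) + Fib(28) = 514229 + 317811 = 832040

832040


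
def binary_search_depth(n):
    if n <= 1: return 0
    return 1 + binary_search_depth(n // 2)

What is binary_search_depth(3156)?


3156 / 2 = 1578
1578 / 2 = 789
789 / 2 = 394
394 / 2 = 197
197 / 2 = 98
98 / 2 = 49
49 / 2 = 24
24 / 2 = 12
12 / 2 = 6
6 / 2 = 3
3 / 2 = 1
Reached 1 after 11 halvings

11


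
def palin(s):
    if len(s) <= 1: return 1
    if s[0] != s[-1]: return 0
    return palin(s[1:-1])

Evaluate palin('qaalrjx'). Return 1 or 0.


palin('qaalrjx'): s[0]='q' != s[-1]='x' -> return 0
Result: 0 (not a palindrome)

0


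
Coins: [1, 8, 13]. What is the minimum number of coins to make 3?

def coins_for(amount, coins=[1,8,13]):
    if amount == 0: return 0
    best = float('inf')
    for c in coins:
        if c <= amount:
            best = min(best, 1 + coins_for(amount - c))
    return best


Building up with DP:
coins_for(0) = 0
coins_for(1) = min(1+coins_for(0)=1+0=1) = 1
coins_for(2) = min(1+coins_for(1)=1+1=2) = 2
coins_for(3) = min(1+coins_for(2)=1+2=3) = 3

3


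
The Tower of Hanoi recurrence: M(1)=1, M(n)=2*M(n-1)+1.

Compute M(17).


M(17) = 2 * M(16) + 1
M(16) = 2 * M(15) + 1
M(15) = 2 * M(14) + 1
M(14) = 2 * M(13) + 1
M(13) = 2 * M(12) + 1
M(12) = 2 * M(11) + 1
M(11) = 2 * M(10) + 1
M(10) = 2 * M(9) + 1
M(9) = 2 * M(8) + 1
M(8) = 2 * M(7) + 1
M(7) = 2 * M(6) + 1
M(6) = 2 * M(5) + 1
M(5) = 2 * M(4) + 1
M(4) = 2 * M(3) + 1
M(3) = 2 * M(2) + 1
M(2) = 2 * M(1) + 1
M(1) = 1  (base case)
M(2) = 2 * 1 + 1 = 3
M(3) = 2 * 3 + 1 = 7
M(4) = 2 * 7 + 1 = 15
M(5) = 2 * 15 + 1 = 31
M(6) = 2 * 31 + 1 = 63
M(7) = 2 * 63 + 1 = 127
M(8) = 2 * 127 + 1 = 255
M(9) = 2 * 255 + 1 = 511
M(10) = 2 * 511 + 1 = 1023
M(11) = 2 * 1023 + 1 = 2047
M(12) = 2 * 2047 + 1 = 4095
M(13) = 2 * 4095 + 1 = 8191
M(14) = 2 * 8191 + 1 = 16383
M(15) = 2 * 16383 + 1 = 32767
M(16) = 2 * 32767 + 1 = 65535
M(17) = 2 * 65535 + 1 = 131071

131071


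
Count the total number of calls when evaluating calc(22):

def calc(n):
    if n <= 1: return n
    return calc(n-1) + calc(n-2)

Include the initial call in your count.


Let C(n) = total calls for calc(n)
C(0) = 1, C(1) = 1
C(2) = 1 + C(1) + C(0) = 1 + 1 + 1 = 3
C(3) = 1 + C(2) + C(1) = 1 + 3 + 1 = 5
C(4) = 1 + C(3) + C(2) = 1 + 5 + 3 = 9
C(5) = 1 + C(4) + C(3) = 1 + 9 + 5 = 15
C(6) = 1 + C(5) + C(4) = 1 + 15 + 9 = 25
C(7) = 1 + C(6) + C(5) = 1 + 25 + 15 = 41
C(8) = 1 + C(7) + C(6) = 1 + 41 + 25 = 67
C(9) = 1 + C(8) + C(7) = 1 + 67 + 41 = 109
C(10) = 1 + C(9) + C(8) = 1 + 109 + 67 = 177
C(11) = 1 + C(10) + C(9) = 1 + 177 + 109 = 287
C(12) = 1 + C(11) + C(10) = 1 + 287 + 177 = 465
C(13) = 1 + C(12) + C(11) = 1 + 465 + 287 = 753
C(14) = 1 + C(13) + C(12) = 1 + 753 + 465 = 1219
C(15) = 1 + C(14) + C(13) = 1 + 1219 + 753 = 1973
C(16) = 1 + C(15) + C(14) = 1 + 1973 + 1219 = 3193
C(17) = 1 + C(16) + C(15) = 1 + 3193 + 1973 = 5167
C(18) = 1 + C(17) + C(16) = 1 + 5167 + 3193 = 8361
C(19) = 1 + C(18) + C(17) = 1 + 8361 + 5167 = 13529
C(20) = 1 + C(19) + C(18) = 1 + 13529 + 8361 = 21891
C(21) = 1 + C(20) + C(19) = 1 + 21891 + 13529 = 35421
C(22) = 1 + C(21) + C(20) = 1 + 35421 + 21891 = 57313

57313


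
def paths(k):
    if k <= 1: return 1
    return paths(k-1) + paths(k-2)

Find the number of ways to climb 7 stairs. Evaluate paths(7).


Building up from base cases:
paths(0) = 1
paths(1) = 1
paths(2) = paths(1) + paths(0) = 1 + 1 = 2
paths(3) = paths(2) + paths(1) = 2 + 1 = 3
paths(4) = paths(3) + paths(2) = 3 + 2 = 5
paths(5) = paths(4) + paths(3) = 5 + 3 = 8
paths(6) = paths(5) + paths(4) = 8 + 5 = 13
paths(7) = paths(6) + paths(5) = 13 + 8 = 21

21


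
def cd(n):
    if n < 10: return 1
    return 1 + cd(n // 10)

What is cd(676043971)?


cd(676043971) = 1 + cd(67604397)
cd(67604397) = 1 + cd(6760439)
cd(6760439) = 1 + cd(676043)
cd(676043) = 1 + cd(67604)
cd(67604) = 1 + cd(6760)
cd(6760) = 1 + cd(676)
cd(676) = 1 + cd(67)
cd(67) = 1 + cd(6)
cd(6) = 1  (base case: 6 < 10)
Unwinding: 1 + 1 + 1 + 1 + 1 + 1 + 1 + 1 + 1 = 9

9


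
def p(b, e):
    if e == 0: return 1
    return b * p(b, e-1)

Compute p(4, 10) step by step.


p(4, 10)
= 4 * p(4, 9)
= 4 * 4 * p(4, 8)
= 4 * 4 * 4 * p(4, 7)
= 4 * 4 * 4 * 4 * p(4, 6)
= 4 * 4 * 4 * 4 * 4 * p(4, 5)
= 4 * 4 * 4 * 4 * 4 * 4 * p(4, 4)
= 4 * 4 * 4 * 4 * 4 * 4 * 4 * p(4, 3)
= 4 * 4 * 4 * 4 * 4 * 4 * 4 * 4 * p(4, 2)
= 4 * 4 * 4 * 4 * 4 * 4 * 4 * 4 * 4 * p(4, 1)
= 4 * 4 * 4 * 4 * 4 * 4 * 4 * 4 * 4 * 4 * p(4, 0)
= 4 * 4 * 4 * 4 * 4 * 4 * 4 * 4 * 4 * 4 * 1
= 1048576

1048576


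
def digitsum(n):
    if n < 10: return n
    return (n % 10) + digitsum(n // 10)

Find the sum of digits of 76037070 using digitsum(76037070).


digitsum(76037070) = 0 + digitsum(7603707)
digitsum(7603707) = 7 + digitsum(760370)
digitsum(760370) = 0 + digitsum(76037)
digitsum(76037) = 7 + digitsum(7603)
digitsum(7603) = 3 + digitsum(760)
digitsum(760) = 0 + digitsum(76)
digitsum(76) = 6 + digitsum(7)
digitsum(7) = 7  (base case)
Total: 0 + 7 + 0 + 7 + 3 + 0 + 6 + 7 = 30

30


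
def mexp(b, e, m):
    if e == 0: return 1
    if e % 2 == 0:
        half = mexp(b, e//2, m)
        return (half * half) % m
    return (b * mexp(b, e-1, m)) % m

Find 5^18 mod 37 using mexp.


mexp(5, 18, 37): e is even, compute mexp(5, 9, 37)
  mexp(5, 9, 37): e is odd, compute mexp(5, 8, 37)
    mexp(5, 8, 37): e is even, compute mexp(5, 4, 37)
      mexp(5, 4, 37): e is even, compute mexp(5, 2, 37)
        mexp(5, 2, 37): e is even, compute mexp(5, 1, 37)
          mexp(5, 1, 37): e is odd, compute mexp(5, 0, 37)
          mexp(5, 0, 37) = 1
          (5 * 1) % 37 = 5
        half=5, (5*5) % 37 = 25
      half=25, (25*25) % 37 = 33
    half=33, (33*33) % 37 = 16
  (5 * 16) % 37 = 6
half=6, (6*6) % 37 = 36

36


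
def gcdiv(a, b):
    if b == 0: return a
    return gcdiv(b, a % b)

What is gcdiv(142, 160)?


gcdiv(142, 160) = gcdiv(160, 142)
gcdiv(160, 142) = gcdiv(142, 18)
gcdiv(142, 18) = gcdiv(18, 16)
gcdiv(18, 16) = gcdiv(16, 2)
gcdiv(16, 2) = gcdiv(2, 0)
gcdiv(2, 0) = 2  (base case)

2


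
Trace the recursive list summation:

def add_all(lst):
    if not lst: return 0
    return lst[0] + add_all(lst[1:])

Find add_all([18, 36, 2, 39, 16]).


add_all([18, 36, 2, 39, 16]) = 18 + add_all([36, 2, 39, 16])
add_all([36, 2, 39, 16]) = 36 + add_all([2, 39, 16])
add_all([2, 39, 16]) = 2 + add_all([39, 16])
add_all([39, 16]) = 39 + add_all([16])
add_all([16]) = 16 + add_all([])
add_all([]) = 0  (base case)
Total: 18 + 36 + 2 + 39 + 16 + 0 = 111

111


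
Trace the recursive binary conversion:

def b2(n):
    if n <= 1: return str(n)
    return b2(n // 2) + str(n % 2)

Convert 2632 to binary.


b2(2632) = b2(1316) + '0'
b2(1316) = b2(658) + '0'
b2(658) = b2(329) + '0'
b2(329) = b2(164) + '1'
b2(164) = b2(82) + '0'
b2(82) = b2(41) + '0'
b2(41) = b2(20) + '1'
b2(20) = b2(10) + '0'
b2(10) = b2(5) + '0'
b2(5) = b2(2) + '1'
b2(2) = b2(1) + '0'
b2(1) = '1'  (base case)
Concatenating: '1' + '0' + '1' + '0' + '0' + '1' + '0' + '0' + '1' + '0' + '0' + '0' = '101001001000'

101001001000


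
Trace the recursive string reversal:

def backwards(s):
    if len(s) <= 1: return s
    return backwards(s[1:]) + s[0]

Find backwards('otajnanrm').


backwards('otajnanrm') = backwards('tajnanrm') + 'o'
backwards('tajnanrm') = backwards('ajnanrm') + 't'
backwards('ajnanrm') = backwards('jnanrm') + 'a'
backwards('jnanrm') = backwards('nanrm') + 'j'
backwards('nanrm') = backwards('anrm') + 'n'
backwards('anrm') = backwards('nrm') + 'a'
backwards('nrm') = backwards('rm') + 'n'
backwards('rm') = backwards('m') + 'r'
backwards('m') = 'm'  (base case)
Concatenating: 'm' + 'r' + 'n' + 'a' + 'n' + 'j' + 'a' + 't' + 'o' = 'mrnanjato'

mrnanjato


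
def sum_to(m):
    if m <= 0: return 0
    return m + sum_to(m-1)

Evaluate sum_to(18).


sum_to(18)
= 18 + 17 + 16 + 15 + 14 + 13 + 12 + 11 + 10 + 9 + 8 + 7 + 6 + 5 + 4 + 3 + 2 + 1 + sum_to(0)
= 18 + 17 + 16 + 15 + 14 + 13 + 12 + 11 + 10 + 9 + 8 + 7 + 6 + 5 + 4 + 3 + 2 + 1 + 0
= 171

171


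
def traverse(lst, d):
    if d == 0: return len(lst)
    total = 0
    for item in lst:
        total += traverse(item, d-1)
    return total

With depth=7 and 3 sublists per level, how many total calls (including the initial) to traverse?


At depth 0 (root): 1 call
At depth 1: each of 1 parents calls traverse on 3 children = 3 calls
At depth 2: each of 3 parents calls traverse on 3 children = 9 calls
At depth 3: each of 9 parents calls traverse on 3 children = 27 calls
At depth 4: each of 27 parents calls traverse on 3 children = 81 calls
At depth 5: each of 81 parents calls traverse on 3 children = 243 calls
At depth 6: each of 243 parents calls traverse on 3 children = 729 calls
At depth 7: each of 729 parents calls traverse on 3 children = 2187 calls
Total: 1 + 3 + 9 + 27 + 81 + 243 + 729 + 2187 = 3280

3280


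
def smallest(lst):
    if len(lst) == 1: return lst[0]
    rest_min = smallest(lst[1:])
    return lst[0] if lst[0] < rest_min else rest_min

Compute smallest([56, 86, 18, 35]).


smallest([56, 86, 18, 35]): compare 56 with smallest([86, 18, 35])
smallest([86, 18, 35]): compare 86 with smallest([18, 35])
smallest([18, 35]): compare 18 with smallest([35])
smallest([35]) = 35  (base case)
Compare 18 with 35 -> 18
Compare 86 with 18 -> 18
Compare 56 with 18 -> 18

18


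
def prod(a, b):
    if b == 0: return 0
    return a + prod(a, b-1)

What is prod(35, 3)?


prod(35, 3) = 35 + prod(35, 2)
prod(35, 2) = 35 + prod(35, 1)
prod(35, 1) = 35 + prod(35, 0)
prod(35, 0) = 0  (base case)
Total: 35 + 35 + 35 + 0 = 105

105


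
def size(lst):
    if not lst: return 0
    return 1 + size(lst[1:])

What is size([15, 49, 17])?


size([15, 49, 17]) = 1 + size([49, 17])
size([49, 17]) = 1 + size([17])
size([17]) = 1 + size([])
size([]) = 0  (base case)
Unwinding: 1 + 1 + 1 + 0 = 3

3


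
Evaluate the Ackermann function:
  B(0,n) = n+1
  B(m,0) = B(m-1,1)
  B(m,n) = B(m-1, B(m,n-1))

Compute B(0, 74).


B(0, 74) = 75
Result: B(0, 74) = 75

75


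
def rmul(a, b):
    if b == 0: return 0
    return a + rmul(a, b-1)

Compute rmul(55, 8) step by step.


rmul(55, 8) = 55 + rmul(55, 7)
rmul(55, 7) = 55 + rmul(55, 6)
rmul(55, 6) = 55 + rmul(55, 5)
rmul(55, 5) = 55 + rmul(55, 4)
rmul(55, 4) = 55 + rmul(55, 3)
rmul(55, 3) = 55 + rmul(55, 2)
rmul(55, 2) = 55 + rmul(55, 1)
rmul(55, 1) = 55 + rmul(55, 0)
rmul(55, 0) = 0  (base case)
Total: 55 + 55 + 55 + 55 + 55 + 55 + 55 + 55 + 0 = 440

440


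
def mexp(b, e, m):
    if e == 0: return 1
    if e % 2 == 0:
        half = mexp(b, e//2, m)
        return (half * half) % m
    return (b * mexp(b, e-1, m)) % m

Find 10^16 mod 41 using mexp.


mexp(10, 16, 41): e is even, compute mexp(10, 8, 41)
  mexp(10, 8, 41): e is even, compute mexp(10, 4, 41)
    mexp(10, 4, 41): e is even, compute mexp(10, 2, 41)
      mexp(10, 2, 41): e is even, compute mexp(10, 1, 41)
        mexp(10, 1, 41): e is odd, compute mexp(10, 0, 41)
          mexp(10, 0, 41) = 1
        (10 * 1) % 41 = 10
      half=10, (10*10) % 41 = 18
    half=18, (18*18) % 41 = 37
  half=37, (37*37) % 41 = 16
half=16, (16*16) % 41 = 10

10


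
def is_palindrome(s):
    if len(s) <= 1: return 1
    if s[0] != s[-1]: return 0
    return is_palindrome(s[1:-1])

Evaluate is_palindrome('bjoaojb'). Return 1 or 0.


is_palindrome('bjoaojb'): s[0]='b' == s[-1]='b' -> check is_palindrome('joaoj')
is_palindrome('joaoj'): s[0]='j' == s[-1]='j' -> check is_palindrome('oao')
is_palindrome('oao'): s[0]='o' == s[-1]='o' -> check is_palindrome('a')
is_palindrome('a'): len <= 1 -> return 1  (base case)
Result: 1 (palindrome)

1


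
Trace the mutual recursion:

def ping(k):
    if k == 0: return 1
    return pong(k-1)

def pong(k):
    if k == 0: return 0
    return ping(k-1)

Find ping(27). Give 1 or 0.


ping(27) = pong(26)
pong(26) = ping(25)
ping(25) = pong(24)
pong(24) = ping(23)
ping(23) = pong(22)
pong(22) = ping(21)
ping(21) = pong(20)
pong(20) = ping(19)
ping(19) = pong(18)
pong(18) = ping(17)
ping(17) = pong(16)
pong(16) = ping(15)
ping(15) = pong(14)
pong(14) = ping(13)
ping(13) = pong(12)
pong(12) = ping(11)
ping(11) = pong(10)
pong(10) = ping(9)
ping(9) = pong(8)
pong(8) = ping(7)
ping(7) = pong(6)
pong(6) = ping(5)
ping(5) = pong(4)
pong(4) = ping(3)
ping(3) = pong(2)
pong(2) = ping(1)
ping(1) = pong(0)
pong(0) = 0  (base case)
Result: 0

0


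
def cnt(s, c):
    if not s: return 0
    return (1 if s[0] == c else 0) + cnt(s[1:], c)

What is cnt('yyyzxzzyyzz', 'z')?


s[0]='y' != 'z' -> 0
s[0]='y' != 'z' -> 0
s[0]='y' != 'z' -> 0
s[0]='z' == 'z' -> 1
s[0]='x' != 'z' -> 0
s[0]='z' == 'z' -> 1
s[0]='z' == 'z' -> 1
s[0]='y' != 'z' -> 0
s[0]='y' != 'z' -> 0
s[0]='z' == 'z' -> 1
s[0]='z' == 'z' -> 1
Sum: 0 + 0 + 0 + 1 + 0 + 1 + 1 + 0 + 0 + 1 + 1 = 5

5


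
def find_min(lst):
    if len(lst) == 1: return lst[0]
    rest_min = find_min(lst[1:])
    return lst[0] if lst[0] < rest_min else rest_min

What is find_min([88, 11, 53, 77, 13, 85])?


find_min([88, 11, 53, 77, 13, 85]): compare 88 with find_min([11, 53, 77, 13, 85])
find_min([11, 53, 77, 13, 85]): compare 11 with find_min([53, 77, 13, 85])
find_min([53, 77, 13, 85]): compare 53 with find_min([77, 13, 85])
find_min([77, 13, 85]): compare 77 with find_min([13, 85])
find_min([13, 85]): compare 13 with find_min([85])
find_min([85]) = 85  (base case)
Compare 13 with 85 -> 13
Compare 77 with 13 -> 13
Compare 53 with 13 -> 13
Compare 11 with 13 -> 11
Compare 88 with 11 -> 11

11


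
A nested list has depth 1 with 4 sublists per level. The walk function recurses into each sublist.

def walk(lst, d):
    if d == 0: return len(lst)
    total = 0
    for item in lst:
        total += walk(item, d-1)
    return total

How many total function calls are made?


At depth 0 (root): 1 call
At depth 1: each of 1 parents calls walk on 4 children = 4 calls
Total: 1 + 4 = 5

5


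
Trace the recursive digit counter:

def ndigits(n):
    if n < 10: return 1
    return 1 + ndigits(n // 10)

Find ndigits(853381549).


ndigits(853381549) = 1 + ndigits(85338154)
ndigits(85338154) = 1 + ndigits(8533815)
ndigits(8533815) = 1 + ndigits(853381)
ndigits(853381) = 1 + ndigits(85338)
ndigits(85338) = 1 + ndigits(8533)
ndigits(8533) = 1 + ndigits(853)
ndigits(853) = 1 + ndigits(85)
ndigits(85) = 1 + ndigits(8)
ndigits(8) = 1  (base case: 8 < 10)
Unwinding: 1 + 1 + 1 + 1 + 1 + 1 + 1 + 1 + 1 = 9

9


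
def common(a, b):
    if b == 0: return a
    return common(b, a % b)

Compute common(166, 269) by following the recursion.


common(166, 269) = common(269, 166)
common(269, 166) = common(166, 103)
common(166, 103) = common(103, 63)
common(103, 63) = common(63, 40)
common(63, 40) = common(40, 23)
common(40, 23) = common(23, 17)
common(23, 17) = common(17, 6)
common(17, 6) = common(6, 5)
common(6, 5) = common(5, 1)
common(5, 1) = common(1, 0)
common(1, 0) = 1  (base case)

1


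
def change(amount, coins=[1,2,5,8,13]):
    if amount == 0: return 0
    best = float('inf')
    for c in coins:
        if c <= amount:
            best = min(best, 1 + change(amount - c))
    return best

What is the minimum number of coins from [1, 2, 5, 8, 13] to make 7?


Building up with DP:
change(0) = 0
change(1) = min(1+change(0)=1+0=1) = 1
change(2) = min(1+change(1)=1+1=2, 1+change(0)=1+0=1) = 1
change(3) = min(1+change(2)=1+1=2, 1+change(1)=1+1=2) = 2
change(4) = min(1+change(3)=1+2=3, 1+change(2)=1+1=2) = 2
change(5) = min(1+change(4)=1+2=3, 1+change(3)=1+2=3, 1+change(0)=1+0=1) = 1
change(6) = min(1+change(5)=1+1=2, 1+change(4)=1+2=3, 1+change(1)=1+1=2) = 2
change(7) = min(1+change(6)=1+2=3, 1+change(5)=1+1=2, 1+change(2)=1+1=2) = 2

2


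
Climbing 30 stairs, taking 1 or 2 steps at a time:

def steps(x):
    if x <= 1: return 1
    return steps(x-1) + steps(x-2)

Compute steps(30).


Building up from base cases:
steps(0) = 1
steps(1) = 1
steps(2) = steps(1) + steps(0) = 1 + 1 = 2
steps(3) = steps(2) + steps(1) = 2 + 1 = 3
steps(4) = steps(3) + steps(2) = 3 + 2 = 5
steps(5) = steps(4) + steps(3) = 5 + 3 = 8
steps(6) = steps(5) + steps(4) = 8 + 5 = 13
steps(7) = steps(6) + steps(5) = 13 + 8 = 21
steps(8) = steps(7) + steps(6) = 21 + 13 = 34
steps(9) = steps(8) + steps(7) = 34 + 21 = 55
steps(10) = steps(9) + steps(8) = 55 + 34 = 89
steps(11) = steps(10) + steps(9) = 89 + 55 = 144
steps(12) = steps(11) + steps(10) = 144 + 89 = 233
steps(13) = steps(12) + steps(11) = 233 + 144 = 377
steps(14) = steps(13) + steps(12) = 377 + 233 = 610
steps(15) = steps(14) + steps(13) = 610 + 377 = 987
steps(16) = steps(15) + steps(14) = 987 + 610 = 1597
steps(17) = steps(16) + steps(15) = 1597 + 987 = 2584
steps(18) = steps(17) + steps(16) = 2584 + 1597 = 4181
steps(19) = steps(18) + steps(17) = 4181 + 2584 = 6765
steps(20) = steps(19) + steps(18) = 6765 + 4181 = 10946
steps(21) = steps(20) + steps(19) = 10946 + 6765 = 17711
steps(22) = steps(21) + steps(20) = 17711 + 10946 = 28657
steps(23) = steps(22) + steps(21) = 28657 + 17711 = 46368
steps(24) = steps(23) + steps(22) = 46368 + 28657 = 75025
steps(25) = steps(24) + steps(23) = 75025 + 46368 = 121393
steps(26) = steps(25) + steps(24) = 121393 + 75025 = 196418
steps(27) = steps(26) + steps(25) = 196418 + 121393 = 317811
steps(28) = steps(27) + steps(26) = 317811 + 196418 = 514229
steps(29) = steps(28) + steps(27) = 514229 + 317811 = 832040
steps(30) = steps(29) + steps(28) = 832040 + 514229 = 1346269

1346269
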